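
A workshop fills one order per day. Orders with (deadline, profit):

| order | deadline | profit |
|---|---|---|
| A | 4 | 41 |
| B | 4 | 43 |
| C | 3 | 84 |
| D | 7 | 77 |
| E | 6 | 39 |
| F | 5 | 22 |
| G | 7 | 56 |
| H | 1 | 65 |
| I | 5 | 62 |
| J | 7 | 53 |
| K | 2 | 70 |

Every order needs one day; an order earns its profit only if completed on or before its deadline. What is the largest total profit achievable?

Sort by profit descending; place each in the latest free slot ≤ its deadline.
Profit order: C=84 D=77 K=70 H=65 I=62 G=56 J=53 B=43 A=41 E=39 F=22
Assign: C→slot 3, D→slot 7, K→slot 2, H→slot 1, I→slot 5, G→slot 6, J→slot 4, B skipped, A skipped, E skipped, F skipped.
Slots: [1:H] [2:K] [3:C] [4:J] [5:I] [6:G] [7:D]
Profit = 65 + 70 + 84 + 53 + 62 + 56 + 77 = 467

467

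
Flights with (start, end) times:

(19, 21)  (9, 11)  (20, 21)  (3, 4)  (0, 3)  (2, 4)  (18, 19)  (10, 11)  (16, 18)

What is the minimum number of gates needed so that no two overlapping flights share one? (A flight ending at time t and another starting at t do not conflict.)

2

The answer is the maximum number of intervals overlapping at any instant.
starts: [0, 2, 3, 9, 10, 16, 18, 19, 20]
ends:   [3, 4, 4, 11, 11, 18, 19, 21, 21]
s0→1 s2→2  — peak 2.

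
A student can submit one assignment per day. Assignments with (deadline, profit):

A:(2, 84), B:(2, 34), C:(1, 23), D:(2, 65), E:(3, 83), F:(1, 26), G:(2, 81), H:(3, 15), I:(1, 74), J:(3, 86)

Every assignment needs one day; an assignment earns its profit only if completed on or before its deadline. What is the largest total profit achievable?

Take jobs in profit order; each goes to the latest open slot no later than its deadline.
Profit order: J=86 A=84 E=83 G=81 I=74 D=65 B=34 F=26 C=23 H=15
Assign: J→slot 3, A→slot 2, E→slot 1, G skipped, I skipped, D skipped, B skipped, F skipped, C skipped, H skipped.
Slots: [1:E] [2:A] [3:J]
Profit = 83 + 84 + 86 = 253

253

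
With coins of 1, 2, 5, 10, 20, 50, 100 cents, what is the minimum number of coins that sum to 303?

303 = 3×100 + 1×2 + 1×1
Total coins = 3 + 1 + 1 = 5

5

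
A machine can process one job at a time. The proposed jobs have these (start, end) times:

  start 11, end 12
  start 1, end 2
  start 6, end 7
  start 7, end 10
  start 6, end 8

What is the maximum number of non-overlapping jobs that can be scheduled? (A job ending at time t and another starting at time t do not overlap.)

Sort by end time and greedily take each interval whose start is ≥ the last chosen end.
Sorted by end: (1,2)  (6,7)  (6,8)  (7,10)  (11,12)
take (1,2); take (6,7); skip (6,8); take (7,10); take (11,12).
Selected 4 jobs.

4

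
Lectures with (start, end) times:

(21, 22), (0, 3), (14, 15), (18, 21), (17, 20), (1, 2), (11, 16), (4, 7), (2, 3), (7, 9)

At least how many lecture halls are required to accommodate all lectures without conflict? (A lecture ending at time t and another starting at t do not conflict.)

2

starts: [0, 1, 2, 4, 7, 11, 14, 17, 18, 21]
ends:   [2, 3, 3, 7, 9, 15, 16, 20, 21, 22]
s0→1 s1→2  — peak 2.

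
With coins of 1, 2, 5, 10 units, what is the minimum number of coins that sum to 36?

5

Greedy: take as many of the largest coin as possible, then repeat with the remainder.
36 = 3×10 + 1×5 + 1×1
Total coins = 3 + 1 + 1 = 5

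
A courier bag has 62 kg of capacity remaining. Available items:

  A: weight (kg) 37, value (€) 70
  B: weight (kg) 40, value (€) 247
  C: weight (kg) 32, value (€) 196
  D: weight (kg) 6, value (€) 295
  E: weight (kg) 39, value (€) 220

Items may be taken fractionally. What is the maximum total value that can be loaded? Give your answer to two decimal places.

Sort by value per unit weight and fill in that order.
Order: D (295/6=49.17) > B (247/40=6.17) > C (196/32=6.12) > E (220/39=5.64) > A (70/37=1.89)
Fill: take D (6 @ 295) → take B (40 @ 247) → take 16/32 of C → 98.00; 62/62 used.
Total value = 640.00

640.00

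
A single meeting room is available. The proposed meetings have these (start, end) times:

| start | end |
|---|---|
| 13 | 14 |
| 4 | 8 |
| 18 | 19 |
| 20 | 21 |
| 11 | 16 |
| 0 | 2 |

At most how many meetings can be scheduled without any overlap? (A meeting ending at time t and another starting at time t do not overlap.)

5

Sorted by end: (0,2)  (4,8)  (13,14)  (11,16)  (18,19)  (20,21)
take (0,2); take (4,8); take (13,14); skip (11,16); take (18,19); take (20,21).
Selected 5 meetings.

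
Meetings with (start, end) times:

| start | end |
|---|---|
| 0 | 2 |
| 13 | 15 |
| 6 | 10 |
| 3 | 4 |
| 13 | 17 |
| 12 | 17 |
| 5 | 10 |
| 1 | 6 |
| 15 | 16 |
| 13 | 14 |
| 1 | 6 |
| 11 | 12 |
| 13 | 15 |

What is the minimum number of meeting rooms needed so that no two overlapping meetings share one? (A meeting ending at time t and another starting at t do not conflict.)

Count concurrent intervals with a sweep; the peak is the room count.
Events (time:±→running): 0:+→1 1:+→2 1:+→3 2:-→2 3:+→3 4:-→2 5:+→3 6:-→2 6:-→1 6:+→2 10:-→1 10:-→0 11:+→1 12:-→0 12:+→1 13:+→2 13:+→3 13:+→4 13:+→5 … peak 5.

5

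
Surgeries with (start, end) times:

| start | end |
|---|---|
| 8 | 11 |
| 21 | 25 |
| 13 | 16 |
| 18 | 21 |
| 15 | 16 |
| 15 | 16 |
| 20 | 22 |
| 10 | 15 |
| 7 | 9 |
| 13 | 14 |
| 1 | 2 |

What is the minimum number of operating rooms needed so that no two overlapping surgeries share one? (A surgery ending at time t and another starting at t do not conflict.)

starts: [1, 7, 8, 10, 13, 13, 15, 15, 18, 20, 21]
ends:   [2, 9, 11, 14, 15, 16, 16, 16, 21, 22, 25]
s1→1 e2→0 s7→1 s8→2 e9→1 s10→2 e11→1 s13→2 s13→3  — peak 3.

3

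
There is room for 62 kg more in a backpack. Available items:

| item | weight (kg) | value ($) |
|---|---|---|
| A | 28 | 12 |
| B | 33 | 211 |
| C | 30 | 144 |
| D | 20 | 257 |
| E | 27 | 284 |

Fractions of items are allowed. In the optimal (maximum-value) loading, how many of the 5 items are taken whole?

Sort by value per unit weight and fill in that order.
Order: D (257/20=12.85) > E (284/27=10.52) > B (211/33=6.39) > C (144/30=4.80) > A (12/28=0.43)
Fill: take D (20 @ 257) → take E (27 @ 284) → take 15/33 of B → 95.91; 62/62 used.
2 item(s) taken whole; one partial (take 15/33 of B).

2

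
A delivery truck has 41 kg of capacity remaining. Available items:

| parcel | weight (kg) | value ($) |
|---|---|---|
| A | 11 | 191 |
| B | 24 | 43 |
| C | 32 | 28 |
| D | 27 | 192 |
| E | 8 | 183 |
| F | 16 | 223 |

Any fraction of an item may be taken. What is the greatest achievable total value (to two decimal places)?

639.67

Order: E (183/8=22.88) > A (191/11=17.36) > F (223/16=13.94) > D (192/27=7.11) > B (43/24=1.79) > C (28/32=0.88)
Fill: take E (8 @ 183) → take A (11 @ 191) → take F (16 @ 223) → take 6/27 of D → 42.67; 41/41 used.
Total value = 639.67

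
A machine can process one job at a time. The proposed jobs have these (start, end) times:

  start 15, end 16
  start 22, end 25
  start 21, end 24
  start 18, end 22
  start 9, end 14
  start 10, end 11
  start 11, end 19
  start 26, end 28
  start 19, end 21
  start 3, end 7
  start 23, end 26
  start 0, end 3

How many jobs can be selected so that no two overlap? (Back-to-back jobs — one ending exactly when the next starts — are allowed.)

7

Sort by end time and greedily take each interval whose start is ≥ the last chosen end.
By end time: (0,3), (3,7), (10,11), (9,14), (15,16), (11,19), (19,21), (18,22), (21,24), (22,25), (23,26), (26,28).
Pick (0,3); next start ≥ 3 → (3,7); next start ≥ 7 → (10,11); next start ≥ 11 → (15,16); next start ≥ 16 → (19,21); next start ≥ 21 → (21,24); next start ≥ 24 → (26,28).
Selected 7 jobs.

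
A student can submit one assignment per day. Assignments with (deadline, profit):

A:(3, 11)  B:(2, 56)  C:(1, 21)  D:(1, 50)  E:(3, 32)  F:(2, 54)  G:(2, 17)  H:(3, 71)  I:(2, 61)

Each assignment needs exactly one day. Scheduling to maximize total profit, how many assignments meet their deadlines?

By profit: H(d3,71), I(d2,61), B(d2,56), F(d2,54), D(d1,50), E(d3,32), C(d1,21), G(d2,17), A(d3,11)
H→slot 3; I→slot 2; B→slot 1; F skipped; D skipped; E skipped; C skipped; G skipped; A skipped.
3 of 9 scheduled.

3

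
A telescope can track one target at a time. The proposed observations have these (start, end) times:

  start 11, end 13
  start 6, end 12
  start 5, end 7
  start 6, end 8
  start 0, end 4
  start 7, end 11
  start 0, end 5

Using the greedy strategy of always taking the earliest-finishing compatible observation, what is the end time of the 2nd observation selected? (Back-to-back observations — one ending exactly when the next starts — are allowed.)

Sorted by end: (0,4)  (0,5)  (5,7)  (6,8)  (7,11)  (6,12)  (11,13)
take (0,4); take (5,7); take (7,11); skip (6,12); take (11,13).
Selected: (0,4) (5,7) (7,11) (11,13)

7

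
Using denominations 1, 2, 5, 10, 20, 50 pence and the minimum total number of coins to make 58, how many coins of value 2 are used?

58 = 1×50 + 1×5 + 1×2 + 1×1
Count of 2: 1

1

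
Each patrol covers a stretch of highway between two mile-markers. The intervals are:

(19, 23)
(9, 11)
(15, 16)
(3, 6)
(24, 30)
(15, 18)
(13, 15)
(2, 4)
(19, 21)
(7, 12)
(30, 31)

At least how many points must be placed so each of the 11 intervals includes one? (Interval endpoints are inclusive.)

5

Sorted: [2,4] [3,6] [9,11] [7,12] [13,15] [15,16] [15,18] [19,21] [19,23] [24,30] [30,31]
{[2,4],[3,6]} hit by 4; {[9,11],[7,12]} hit by 11; {[13,15],[15,16],[15,18]} hit by 15; {[19,21],[19,23]} hit by 21; {[24,30],[30,31]} hit by 30.
Points: 4, 11, 15, 21, 30 (5 total).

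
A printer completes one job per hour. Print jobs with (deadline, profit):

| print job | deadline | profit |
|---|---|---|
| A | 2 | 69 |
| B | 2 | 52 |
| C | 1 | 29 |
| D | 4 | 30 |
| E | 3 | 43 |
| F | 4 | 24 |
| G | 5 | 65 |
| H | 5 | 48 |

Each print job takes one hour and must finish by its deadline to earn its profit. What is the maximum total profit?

277

Take jobs in profit order; each goes to the latest open slot no later than its deadline.
By profit: A(d2,69), G(d5,65), B(d2,52), H(d5,48), E(d3,43), D(d4,30), C(d1,29), F(d4,24)
A→slot 2; G→slot 5; B→slot 1; H→slot 4; E→slot 3; D skipped; C skipped; F skipped.
Profit = 52 + 69 + 43 + 48 + 65 = 277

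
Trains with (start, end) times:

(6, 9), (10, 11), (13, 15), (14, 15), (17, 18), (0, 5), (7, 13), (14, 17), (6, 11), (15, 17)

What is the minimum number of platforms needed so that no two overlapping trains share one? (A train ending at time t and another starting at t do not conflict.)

Count concurrent intervals with a sweep; the peak is the room count.
starts: [0, 6, 6, 7, 10, 13, 14, 14, 15, 17]
ends:   [5, 9, 11, 11, 13, 15, 15, 17, 17, 18]
s0→1 e5→0 s6→1 s6→2 s7→3  — peak 3.

3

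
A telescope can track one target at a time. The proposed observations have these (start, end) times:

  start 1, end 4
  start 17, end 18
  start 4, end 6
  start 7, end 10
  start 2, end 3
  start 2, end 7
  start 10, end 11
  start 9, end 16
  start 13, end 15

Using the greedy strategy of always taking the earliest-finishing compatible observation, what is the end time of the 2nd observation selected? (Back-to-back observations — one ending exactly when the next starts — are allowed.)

6

Greedy by earliest finish: after sorting by end time, pick each interval compatible with the last pick.
Sorted by end: (2,3)  (1,4)  (4,6)  (2,7)  (7,10)  (10,11)  (13,15)  (9,16)  (17,18)
take (2,3); take (4,6); skip (2,7); take (7,10); take (10,11); take (13,15); take (17,18).
Selected: (2,3) (4,6) (7,10) (10,11) (13,15) (17,18)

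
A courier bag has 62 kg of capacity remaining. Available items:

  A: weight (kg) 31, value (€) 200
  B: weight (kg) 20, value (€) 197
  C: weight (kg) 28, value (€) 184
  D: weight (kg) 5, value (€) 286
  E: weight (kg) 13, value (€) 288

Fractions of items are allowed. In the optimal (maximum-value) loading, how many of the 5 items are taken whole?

Greedy by value/weight ratio, highest first.
Ratios (sorted): D 57.20, E 22.15, B 9.85, C 6.57, A 6.45
take D (5 @ 286); take E (13 @ 288); take B (20 @ 197); take 24/28 of C → 157.71. Capacity used 62/62.
3 item(s) taken whole; one partial (take 24/28 of C).

3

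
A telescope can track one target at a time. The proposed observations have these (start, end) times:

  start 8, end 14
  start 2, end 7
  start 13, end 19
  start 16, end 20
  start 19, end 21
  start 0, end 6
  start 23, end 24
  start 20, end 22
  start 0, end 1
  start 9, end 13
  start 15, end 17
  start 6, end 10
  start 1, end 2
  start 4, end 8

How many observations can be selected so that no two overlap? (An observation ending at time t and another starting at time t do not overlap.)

Greedy by earliest finish: after sorting by end time, pick each interval compatible with the last pick.
Sorted by end: (0,1)  (1,2)  (0,6)  (2,7)  (4,8)  (6,10)  (9,13)  (8,14)  (15,17)  (13,19)  (16,20)  (19,21)  (20,22)  (23,24)
take (0,1); take (1,2); skip (0,6); take (2,7); skip (4,8); take (9,13); skip (8,14); take (15,17); take (19,21); take (23,24).
Selected 7 observations.

7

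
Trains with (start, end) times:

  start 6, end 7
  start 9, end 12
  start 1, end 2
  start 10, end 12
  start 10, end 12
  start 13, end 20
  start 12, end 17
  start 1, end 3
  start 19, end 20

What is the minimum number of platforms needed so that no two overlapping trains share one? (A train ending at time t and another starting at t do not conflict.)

The answer is the maximum number of intervals overlapping at any instant.
starts: [1, 1, 6, 9, 10, 10, 12, 13, 19]
ends:   [2, 3, 7, 12, 12, 12, 17, 20, 20]
s1→1 s1→2 e2→1 e3→0 s6→1 e7→0 s9→1 s10→2 s10→3  — peak 3.

3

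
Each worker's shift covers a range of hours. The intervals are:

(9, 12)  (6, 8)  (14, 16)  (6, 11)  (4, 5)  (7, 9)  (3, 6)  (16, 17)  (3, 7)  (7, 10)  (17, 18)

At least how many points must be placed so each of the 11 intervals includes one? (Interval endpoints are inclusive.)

5

Sort by right endpoint; whenever an interval is uncovered, place a point at its right end.
By right end: [4,5]  [3,6]  [3,7]  [6,8]  [7,9]  [7,10]  [6,11]  [9,12]  [14,16]  [16,17]  [17,18]
[4,5] uncovered → point at 5; [6,8] uncovered → point at 8; [9,12] uncovered → point at 12; [14,16] uncovered → point at 16; [17,18] uncovered → point at 18.
Points: 5, 8, 12, 16, 18 (5 total).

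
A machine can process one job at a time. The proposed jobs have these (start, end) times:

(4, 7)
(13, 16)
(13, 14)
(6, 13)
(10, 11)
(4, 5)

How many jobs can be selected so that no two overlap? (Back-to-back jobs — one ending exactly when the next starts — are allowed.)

3

By end time: (4,5), (4,7), (10,11), (6,13), (13,14), (13,16).
Pick (4,5); next start ≥ 5 → (10,11); next start ≥ 11 → (13,14).
Selected 3 jobs.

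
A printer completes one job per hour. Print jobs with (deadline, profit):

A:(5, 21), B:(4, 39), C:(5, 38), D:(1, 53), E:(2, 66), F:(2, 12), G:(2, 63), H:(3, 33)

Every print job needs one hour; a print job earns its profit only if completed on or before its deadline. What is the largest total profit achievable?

Take jobs in profit order; each goes to the latest open slot no later than its deadline.
Profit order: E=66 G=63 D=53 B=39 C=38 H=33 A=21 F=12
Assign: E→slot 2, G→slot 1, D skipped, B→slot 4, C→slot 5, H→slot 3, A skipped, F skipped.
Slots: [1:G] [2:E] [3:H] [4:B] [5:C]
Profit = 63 + 66 + 33 + 39 + 38 = 239

239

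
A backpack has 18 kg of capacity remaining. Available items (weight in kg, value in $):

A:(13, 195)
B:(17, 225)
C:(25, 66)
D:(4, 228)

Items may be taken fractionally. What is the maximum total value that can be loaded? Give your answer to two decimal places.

436.24

Ratios (sorted): D 57.00, A 15.00, B 13.24, C 2.64
take D (4 @ 228); take A (13 @ 195); take 1/17 of B → 13.24. Capacity used 18/18.
Total value = 436.24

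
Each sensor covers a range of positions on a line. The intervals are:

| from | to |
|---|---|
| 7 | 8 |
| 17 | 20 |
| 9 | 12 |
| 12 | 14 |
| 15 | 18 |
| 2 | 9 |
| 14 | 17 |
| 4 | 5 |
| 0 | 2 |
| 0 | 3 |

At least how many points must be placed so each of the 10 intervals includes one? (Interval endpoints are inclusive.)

Process intervals by earliest right end; each time one isn't hit yet, stab at its right endpoint.
Sorted: [0,2] [0,3] [4,5] [7,8] [2,9] [9,12] [12,14] [14,17] [15,18] [17,20]
{[0,2],[0,3]} hit by 2; {[4,5]} hit by 5; {[7,8],[2,9]} hit by 8; {[9,12],[12,14]} hit by 12; {[14,17],[15,18],[17,20]} hit by 17.
Points: 2, 5, 8, 12, 17 (5 total).

5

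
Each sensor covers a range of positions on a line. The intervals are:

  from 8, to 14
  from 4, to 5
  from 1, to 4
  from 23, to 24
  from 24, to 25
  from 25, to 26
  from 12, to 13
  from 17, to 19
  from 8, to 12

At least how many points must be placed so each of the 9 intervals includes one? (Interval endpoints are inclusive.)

Sort by right endpoint; whenever an interval is uncovered, place a point at its right end.
By right end: [1,4]  [4,5]  [8,12]  [12,13]  [8,14]  [17,19]  [23,24]  [24,25]  [25,26]
[1,4] uncovered → point at 4; [8,12] uncovered → point at 12; [17,19] uncovered → point at 19; [23,24] uncovered → point at 24; [25,26] uncovered → point at 26.
Points: 4, 12, 19, 24, 26 (5 total).

5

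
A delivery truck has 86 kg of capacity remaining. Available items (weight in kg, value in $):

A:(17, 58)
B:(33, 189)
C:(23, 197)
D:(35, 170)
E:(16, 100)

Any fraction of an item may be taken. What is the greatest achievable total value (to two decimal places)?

554.00

Greedy by value/weight ratio, highest first.
Order: C (197/23=8.57) > E (100/16=6.25) > B (189/33=5.73) > D (170/35=4.86) > A (58/17=3.41)
Fill: take C (23 @ 197) → take E (16 @ 100) → take B (33 @ 189) → take 14/35 of D → 68.00; 86/86 used.
Total value = 554.00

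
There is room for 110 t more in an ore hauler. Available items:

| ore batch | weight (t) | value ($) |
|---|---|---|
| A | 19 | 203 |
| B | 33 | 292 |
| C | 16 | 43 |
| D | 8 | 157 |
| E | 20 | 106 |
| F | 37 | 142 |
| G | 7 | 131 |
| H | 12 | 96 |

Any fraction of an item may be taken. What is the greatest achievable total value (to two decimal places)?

Greedy by value/weight ratio, highest first.
Ratios (sorted): D 19.62, G 18.71, A 10.68, B 8.85, H 8.00, E 5.30, F 3.84, C 2.69
take D (8 @ 157); take G (7 @ 131); take A (19 @ 203); take B (33 @ 292); take H (12 @ 96); take E (20 @ 106); take 11/37 of F → 42.22. Capacity used 110/110.
Total value = 1027.22

1027.22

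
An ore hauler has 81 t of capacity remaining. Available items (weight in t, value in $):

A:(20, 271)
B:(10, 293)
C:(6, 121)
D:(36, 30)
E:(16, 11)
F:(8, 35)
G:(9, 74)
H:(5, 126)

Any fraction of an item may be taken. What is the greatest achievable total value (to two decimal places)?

939.17

Order: B (293/10=29.30) > H (126/5=25.20) > C (121/6=20.17) > A (271/20=13.55) > G (74/9=8.22) > F (35/8=4.38) > D (30/36=0.83) > E (11/16=0.69)
Fill: take B (10 @ 293) → take H (5 @ 126) → take C (6 @ 121) → take A (20 @ 271) → take G (9 @ 74) → take F (8 @ 35) → take 23/36 of D → 19.17; 81/81 used.
Total value = 939.17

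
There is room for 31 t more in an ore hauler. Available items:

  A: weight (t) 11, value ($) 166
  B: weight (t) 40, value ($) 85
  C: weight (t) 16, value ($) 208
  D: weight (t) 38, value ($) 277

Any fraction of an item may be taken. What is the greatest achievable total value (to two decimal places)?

403.16

Order: A (166/11=15.09) > C (208/16=13.00) > D (277/38=7.29) > B (85/40=2.12)
Fill: take A (11 @ 166) → take C (16 @ 208) → take 4/38 of D → 29.16; 31/31 used.
Total value = 403.16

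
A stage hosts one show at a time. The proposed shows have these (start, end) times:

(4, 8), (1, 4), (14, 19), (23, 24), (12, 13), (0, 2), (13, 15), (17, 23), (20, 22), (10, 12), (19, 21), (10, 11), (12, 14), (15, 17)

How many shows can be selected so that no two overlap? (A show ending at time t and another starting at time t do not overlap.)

Sort by end time and greedily take each interval whose start is ≥ the last chosen end.
Sorted by end: (0,2)  (1,4)  (4,8)  (10,11)  (10,12)  (12,13)  (12,14)  (13,15)  (15,17)  (14,19)  (19,21)  (20,22)  (17,23)  (23,24)
take (0,2); skip (1,4); take (4,8); take (10,11); take (12,13); take (13,15); take (15,17); take (19,21); skip (17,23); take (23,24).
Selected 8 shows.

8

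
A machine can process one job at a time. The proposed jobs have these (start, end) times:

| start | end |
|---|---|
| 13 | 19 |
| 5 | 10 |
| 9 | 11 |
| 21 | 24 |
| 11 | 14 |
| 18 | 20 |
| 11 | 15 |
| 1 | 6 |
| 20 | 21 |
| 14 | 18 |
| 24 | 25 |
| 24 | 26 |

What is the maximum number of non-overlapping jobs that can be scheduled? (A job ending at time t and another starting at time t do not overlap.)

8

Greedy by earliest finish: after sorting by end time, pick each interval compatible with the last pick.
Sorted by end: (1,6)  (5,10)  (9,11)  (11,14)  (11,15)  (14,18)  (13,19)  (18,20)  (20,21)  (21,24)  (24,25)  (24,26)
take (1,6); take (9,11); take (11,14); take (14,18); take (18,20); take (20,21); take (21,24); take (24,25).
Selected 8 jobs.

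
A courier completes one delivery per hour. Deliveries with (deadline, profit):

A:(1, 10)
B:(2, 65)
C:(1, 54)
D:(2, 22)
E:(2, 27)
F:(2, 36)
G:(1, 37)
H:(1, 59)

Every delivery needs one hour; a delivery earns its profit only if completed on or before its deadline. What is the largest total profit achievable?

Sort by profit descending; place each in the latest free slot ≤ its deadline.
By profit: B(d2,65), H(d1,59), C(d1,54), G(d1,37), F(d2,36), E(d2,27), D(d2,22), A(d1,10)
B→slot 2; H→slot 1; C skipped; G skipped; F skipped; E skipped; D skipped; A skipped.
Profit = 59 + 65 = 124

124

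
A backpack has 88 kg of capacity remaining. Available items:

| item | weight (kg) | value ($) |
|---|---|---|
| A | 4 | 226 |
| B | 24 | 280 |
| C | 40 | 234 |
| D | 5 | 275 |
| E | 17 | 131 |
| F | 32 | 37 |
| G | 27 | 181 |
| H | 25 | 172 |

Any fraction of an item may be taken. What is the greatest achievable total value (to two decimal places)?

1171.15

Greedy by value/weight ratio, highest first.
Order: A (226/4=56.50) > D (275/5=55.00) > B (280/24=11.67) > E (131/17=7.71) > H (172/25=6.88) > G (181/27=6.70) > C (234/40=5.85) > F (37/32=1.16)
Fill: take A (4 @ 226) → take D (5 @ 275) → take B (24 @ 280) → take E (17 @ 131) → take H (25 @ 172) → take 13/27 of G → 87.15; 88/88 used.
Total value = 1171.15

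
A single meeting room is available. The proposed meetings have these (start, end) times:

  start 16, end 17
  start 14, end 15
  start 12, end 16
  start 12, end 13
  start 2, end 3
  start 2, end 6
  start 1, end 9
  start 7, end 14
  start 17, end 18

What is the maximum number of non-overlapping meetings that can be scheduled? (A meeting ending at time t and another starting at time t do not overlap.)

5

Order by finish time; keep every interval that doesn't clash with the previous kept one.
Sorted by end: (2,3)  (2,6)  (1,9)  (12,13)  (7,14)  (14,15)  (12,16)  (16,17)  (17,18)
take (2,3); skip (2,6); take (12,13); take (14,15); skip (12,16); take (16,17); take (17,18).
Selected 5 meetings.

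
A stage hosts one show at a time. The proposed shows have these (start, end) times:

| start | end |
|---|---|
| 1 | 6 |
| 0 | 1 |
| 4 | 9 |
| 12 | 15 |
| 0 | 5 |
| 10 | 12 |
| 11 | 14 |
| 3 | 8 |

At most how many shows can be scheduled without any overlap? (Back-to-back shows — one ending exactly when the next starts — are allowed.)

4

Order by finish time; keep every interval that doesn't clash with the previous kept one.
By end time: (0,1), (0,5), (1,6), (3,8), (4,9), (10,12), (11,14), (12,15).
Pick (0,1); next start ≥ 1 → (1,6); next start ≥ 6 → (10,12); next start ≥ 12 → (12,15).
Selected 4 shows.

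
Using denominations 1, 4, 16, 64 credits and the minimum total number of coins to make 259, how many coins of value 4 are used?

0

259 − 4×64→3 − 3×1→0
Count of 4: 0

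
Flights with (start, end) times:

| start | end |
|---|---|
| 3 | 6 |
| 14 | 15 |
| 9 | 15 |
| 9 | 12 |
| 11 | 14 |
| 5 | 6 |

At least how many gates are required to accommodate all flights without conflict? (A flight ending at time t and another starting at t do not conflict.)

3

starts: [3, 5, 9, 9, 11, 14]
ends:   [6, 6, 12, 14, 15, 15]
s3→1 s5→2 e6→1 e6→0 s9→1 s9→2 s11→3  — peak 3.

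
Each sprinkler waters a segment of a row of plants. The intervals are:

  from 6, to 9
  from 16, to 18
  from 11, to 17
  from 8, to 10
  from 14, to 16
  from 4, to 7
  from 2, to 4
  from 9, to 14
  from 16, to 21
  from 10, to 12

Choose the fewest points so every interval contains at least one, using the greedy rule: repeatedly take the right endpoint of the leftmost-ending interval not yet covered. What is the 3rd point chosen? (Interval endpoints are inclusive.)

12

Sorted: [2,4] [4,7] [6,9] [8,10] [10,12] [9,14] [14,16] [11,17] [16,18] [16,21]
{[2,4],[4,7]} hit by 4; {[6,9],[8,10]} hit by 9; {[10,12],[9,14]} hit by 12; {[14,16],[11,17],[16,18],[16,21]} hit by 16.
Points: 4, 9, 12, 16 (4 total).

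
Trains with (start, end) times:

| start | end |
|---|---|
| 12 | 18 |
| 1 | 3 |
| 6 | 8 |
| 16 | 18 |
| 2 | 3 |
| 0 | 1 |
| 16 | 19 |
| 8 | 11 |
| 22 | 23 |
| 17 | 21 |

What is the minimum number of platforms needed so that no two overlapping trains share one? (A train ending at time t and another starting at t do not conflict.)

Events (time:±→running): 0:+→1 1:-→0 1:+→1 2:+→2 3:-→1 3:-→0 6:+→1 8:-→0 8:+→1 11:-→0 12:+→1 16:+→2 16:+→3 17:+→4 … peak 4.

4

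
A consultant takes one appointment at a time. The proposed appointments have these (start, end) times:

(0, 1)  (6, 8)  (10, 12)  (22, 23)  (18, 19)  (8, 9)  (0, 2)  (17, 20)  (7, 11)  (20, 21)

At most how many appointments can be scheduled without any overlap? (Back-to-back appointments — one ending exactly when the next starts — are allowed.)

Sorted by end: (0,1)  (0,2)  (6,8)  (8,9)  (7,11)  (10,12)  (18,19)  (17,20)  (20,21)  (22,23)
take (0,1); take (6,8); take (8,9); skip (7,11); take (10,12); take (18,19); take (20,21); take (22,23).
Selected 7 appointments.

7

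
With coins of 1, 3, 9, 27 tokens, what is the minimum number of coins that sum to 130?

Use the largest denomination that fits, subtract, and repeat.
130 = 4×27 + 2×9 + 1×3 + 1×1
Total coins = 4 + 2 + 1 + 1 = 8

8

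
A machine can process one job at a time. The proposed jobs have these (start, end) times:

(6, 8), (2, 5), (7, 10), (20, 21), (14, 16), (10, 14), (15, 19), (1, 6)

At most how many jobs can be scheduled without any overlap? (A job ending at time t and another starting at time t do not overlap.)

5

Sorted by end: (2,5)  (1,6)  (6,8)  (7,10)  (10,14)  (14,16)  (15,19)  (20,21)
take (2,5); take (6,8); take (10,14); take (14,16); skip (15,19); take (20,21).
Selected 5 jobs.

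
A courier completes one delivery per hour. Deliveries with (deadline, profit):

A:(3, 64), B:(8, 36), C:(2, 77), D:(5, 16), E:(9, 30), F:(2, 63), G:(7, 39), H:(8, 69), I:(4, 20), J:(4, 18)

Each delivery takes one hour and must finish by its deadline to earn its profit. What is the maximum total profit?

414

By profit: C(d2,77), H(d8,69), A(d3,64), F(d2,63), G(d7,39), B(d8,36), E(d9,30), I(d4,20), J(d4,18), D(d5,16)
C→slot 2; H→slot 8; A→slot 3; F→slot 1; G→slot 7; B→slot 6; E→slot 9; I→slot 4; J skipped; D→slot 5.
Profit = 63 + 77 + 64 + 20 + 16 + 36 + 39 + 69 + 30 = 414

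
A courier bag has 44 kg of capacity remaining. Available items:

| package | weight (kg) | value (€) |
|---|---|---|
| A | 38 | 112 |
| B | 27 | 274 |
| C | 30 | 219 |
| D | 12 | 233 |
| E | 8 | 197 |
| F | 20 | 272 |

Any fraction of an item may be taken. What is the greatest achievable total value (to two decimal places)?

742.59

Greedy by value/weight ratio, highest first.
Ratios (sorted): E 24.62, D 19.42, F 13.60, B 10.15, C 7.30, A 2.95
take E (8 @ 197); take D (12 @ 233); take F (20 @ 272); take 4/27 of B → 40.59. Capacity used 44/44.
Total value = 742.59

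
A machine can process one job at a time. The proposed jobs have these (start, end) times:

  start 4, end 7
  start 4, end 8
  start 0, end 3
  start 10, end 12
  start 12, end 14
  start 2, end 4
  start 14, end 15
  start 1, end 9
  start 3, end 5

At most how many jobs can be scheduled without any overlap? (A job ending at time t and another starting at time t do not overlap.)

5

Sort by end time and greedily take each interval whose start is ≥ the last chosen end.
Sorted by end: (0,3)  (2,4)  (3,5)  (4,7)  (4,8)  (1,9)  (10,12)  (12,14)  (14,15)
take (0,3); skip (2,4); take (3,5); skip (4,8); skip (1,9); take (10,12); take (12,14); take (14,15).
Selected 5 jobs.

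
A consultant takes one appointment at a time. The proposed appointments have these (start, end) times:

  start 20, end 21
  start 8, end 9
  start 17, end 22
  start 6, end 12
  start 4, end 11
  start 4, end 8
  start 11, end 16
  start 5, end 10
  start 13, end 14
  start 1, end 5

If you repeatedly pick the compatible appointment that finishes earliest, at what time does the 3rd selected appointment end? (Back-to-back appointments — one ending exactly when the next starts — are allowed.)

14

Order by finish time; keep every interval that doesn't clash with the previous kept one.
By end time: (1,5), (4,8), (8,9), (5,10), (4,11), (6,12), (13,14), (11,16), (20,21), (17,22).
Pick (1,5); next start ≥ 5 → (8,9); next start ≥ 9 → (13,14); next start ≥ 14 → (20,21).
Selected: (1,5) (8,9) (13,14) (20,21)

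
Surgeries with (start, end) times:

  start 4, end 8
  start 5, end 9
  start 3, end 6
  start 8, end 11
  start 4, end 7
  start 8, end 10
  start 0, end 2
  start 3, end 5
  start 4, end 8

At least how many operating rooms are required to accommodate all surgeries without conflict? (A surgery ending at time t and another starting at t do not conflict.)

5

Events (time:±→running): 0:+→1 2:-→0 3:+→1 3:+→2 4:+→3 4:+→4 4:+→5 … peak 5.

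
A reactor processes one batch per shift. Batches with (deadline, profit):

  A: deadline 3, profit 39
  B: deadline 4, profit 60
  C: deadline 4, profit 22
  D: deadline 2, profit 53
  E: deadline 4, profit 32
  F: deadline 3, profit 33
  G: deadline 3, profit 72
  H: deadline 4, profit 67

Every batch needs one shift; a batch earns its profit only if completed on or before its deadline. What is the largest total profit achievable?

252

Take jobs in profit order; each goes to the latest open slot no later than its deadline.
Profit order: G=72 H=67 B=60 D=53 A=39 F=33 E=32 C=22
Assign: G→slot 3, H→slot 4, B→slot 2, D→slot 1, A skipped, F skipped, E skipped, C skipped.
Slots: [1:D] [2:B] [3:G] [4:H]
Profit = 53 + 60 + 72 + 67 = 252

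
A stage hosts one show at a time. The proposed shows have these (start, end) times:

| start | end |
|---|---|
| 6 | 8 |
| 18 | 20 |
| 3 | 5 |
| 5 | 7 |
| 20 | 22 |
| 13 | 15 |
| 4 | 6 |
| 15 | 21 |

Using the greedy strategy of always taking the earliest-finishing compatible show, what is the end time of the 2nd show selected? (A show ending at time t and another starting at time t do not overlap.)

7

By end time: (3,5), (4,6), (5,7), (6,8), (13,15), (18,20), (15,21), (20,22).
Pick (3,5); next start ≥ 5 → (5,7); next start ≥ 7 → (13,15); next start ≥ 15 → (18,20); next start ≥ 20 → (20,22).
Selected: (3,5) (5,7) (13,15) (18,20) (20,22)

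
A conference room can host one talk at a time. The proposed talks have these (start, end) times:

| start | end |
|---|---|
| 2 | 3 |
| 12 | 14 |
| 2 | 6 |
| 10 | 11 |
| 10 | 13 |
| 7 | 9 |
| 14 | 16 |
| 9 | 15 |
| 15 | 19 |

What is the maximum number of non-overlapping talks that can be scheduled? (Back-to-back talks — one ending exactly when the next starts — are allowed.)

5

Sort by end time and greedily take each interval whose start is ≥ the last chosen end.
By end time: (2,3), (2,6), (7,9), (10,11), (10,13), (12,14), (9,15), (14,16), (15,19).
Pick (2,3); next start ≥ 3 → (7,9); next start ≥ 9 → (10,11); next start ≥ 11 → (12,14); next start ≥ 14 → (14,16).
Selected 5 talks.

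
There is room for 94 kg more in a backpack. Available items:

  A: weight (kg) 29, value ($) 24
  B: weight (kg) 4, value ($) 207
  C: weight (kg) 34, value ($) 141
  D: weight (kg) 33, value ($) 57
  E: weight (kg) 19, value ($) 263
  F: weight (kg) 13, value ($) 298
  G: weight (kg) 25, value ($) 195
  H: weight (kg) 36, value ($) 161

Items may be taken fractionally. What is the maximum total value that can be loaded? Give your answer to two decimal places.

1110.58

Order: B (207/4=51.75) > F (298/13=22.92) > E (263/19=13.84) > G (195/25=7.80) > H (161/36=4.47) > C (141/34=4.15) > D (57/33=1.73) > A (24/29=0.83)
Fill: take B (4 @ 207) → take F (13 @ 298) → take E (19 @ 263) → take G (25 @ 195) → take 33/36 of H → 147.58; 94/94 used.
Total value = 1110.58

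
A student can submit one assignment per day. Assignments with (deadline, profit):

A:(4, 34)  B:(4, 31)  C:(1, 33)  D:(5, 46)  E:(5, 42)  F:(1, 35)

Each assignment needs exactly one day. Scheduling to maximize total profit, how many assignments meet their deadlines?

Sort by profit descending; place each in the latest free slot ≤ its deadline.
Profit order: D=46 E=42 F=35 A=34 C=33 B=31
Assign: D→slot 5, E→slot 4, F→slot 1, A→slot 3, C skipped, B→slot 2.
Slots: [1:F] [2:B] [3:A] [4:E] [5:D]
5 of 6 scheduled.

5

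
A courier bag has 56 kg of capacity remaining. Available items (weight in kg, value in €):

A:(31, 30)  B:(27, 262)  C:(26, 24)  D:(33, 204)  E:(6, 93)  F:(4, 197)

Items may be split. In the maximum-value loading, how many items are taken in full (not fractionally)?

Greedy by value/weight ratio, highest first.
Order: F (197/4=49.25) > E (93/6=15.50) > B (262/27=9.70) > D (204/33=6.18) > A (30/31=0.97) > C (24/26=0.92)
Fill: take F (4 @ 197) → take E (6 @ 93) → take B (27 @ 262) → take 19/33 of D → 117.45; 56/56 used.
3 item(s) taken whole; one partial (take 19/33 of D).

3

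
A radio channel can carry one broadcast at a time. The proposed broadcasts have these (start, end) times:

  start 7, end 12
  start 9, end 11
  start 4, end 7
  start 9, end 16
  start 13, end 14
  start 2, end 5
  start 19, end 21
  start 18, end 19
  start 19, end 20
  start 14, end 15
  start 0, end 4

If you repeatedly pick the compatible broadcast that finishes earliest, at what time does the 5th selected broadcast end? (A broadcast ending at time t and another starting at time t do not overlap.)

By end time: (0,4), (2,5), (4,7), (9,11), (7,12), (13,14), (14,15), (9,16), (18,19), (19,20), (19,21).
Pick (0,4); next start ≥ 4 → (4,7); next start ≥ 7 → (9,11); next start ≥ 11 → (13,14); next start ≥ 14 → (14,15); next start ≥ 15 → (18,19); next start ≥ 19 → (19,20).
Selected: (0,4) (4,7) (9,11) (13,14) (14,15) (18,19) (19,20)

15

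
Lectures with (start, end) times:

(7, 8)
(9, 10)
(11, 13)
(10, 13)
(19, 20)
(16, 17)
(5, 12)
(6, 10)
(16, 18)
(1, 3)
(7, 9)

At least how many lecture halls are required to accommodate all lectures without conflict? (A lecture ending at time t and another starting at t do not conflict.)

starts: [1, 5, 6, 7, 7, 9, 10, 11, 16, 16, 19]
ends:   [3, 8, 9, 10, 10, 12, 13, 13, 17, 18, 20]
s1→1 e3→0 s5→1 s6→2 s7→3 s7→4  — peak 4.

4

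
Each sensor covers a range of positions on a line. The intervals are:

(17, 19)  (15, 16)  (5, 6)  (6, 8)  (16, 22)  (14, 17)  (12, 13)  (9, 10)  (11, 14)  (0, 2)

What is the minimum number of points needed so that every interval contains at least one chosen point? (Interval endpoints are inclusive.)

6

Sorted: [0,2] [5,6] [6,8] [9,10] [12,13] [11,14] [15,16] [14,17] [17,19] [16,22]
{[0,2]} hit by 2; {[5,6],[6,8]} hit by 6; {[9,10]} hit by 10; {[12,13],[11,14]} hit by 13; {[15,16],[14,17]} hit by 16; {[17,19],[16,22]} hit by 19.
Points: 2, 6, 10, 13, 16, 19 (6 total).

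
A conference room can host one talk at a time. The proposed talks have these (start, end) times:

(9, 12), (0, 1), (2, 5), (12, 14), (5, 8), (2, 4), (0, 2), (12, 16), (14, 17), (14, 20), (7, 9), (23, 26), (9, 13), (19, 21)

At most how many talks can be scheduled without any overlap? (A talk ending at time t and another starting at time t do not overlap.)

8

Order by finish time; keep every interval that doesn't clash with the previous kept one.
By end time: (0,1), (0,2), (2,4), (2,5), (5,8), (7,9), (9,12), (9,13), (12,14), (12,16), (14,17), (14,20), (19,21), (23,26).
Pick (0,1); next start ≥ 1 → (2,4); next start ≥ 4 → (5,8); next start ≥ 8 → (9,12); next start ≥ 12 → (12,14); next start ≥ 14 → (14,17); next start ≥ 17 → (19,21); next start ≥ 21 → (23,26).
Selected 8 talks.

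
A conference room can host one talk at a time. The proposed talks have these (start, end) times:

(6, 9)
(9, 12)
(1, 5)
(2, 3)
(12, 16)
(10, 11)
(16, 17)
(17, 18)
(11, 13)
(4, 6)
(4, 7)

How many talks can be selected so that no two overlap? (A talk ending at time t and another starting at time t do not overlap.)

Sort by end time and greedily take each interval whose start is ≥ the last chosen end.
By end time: (2,3), (1,5), (4,6), (4,7), (6,9), (10,11), (9,12), (11,13), (12,16), (16,17), (17,18).
Pick (2,3); next start ≥ 3 → (4,6); next start ≥ 6 → (6,9); next start ≥ 9 → (10,11); next start ≥ 11 → (11,13); next start ≥ 13 → (16,17); next start ≥ 17 → (17,18).
Selected 7 talks.

7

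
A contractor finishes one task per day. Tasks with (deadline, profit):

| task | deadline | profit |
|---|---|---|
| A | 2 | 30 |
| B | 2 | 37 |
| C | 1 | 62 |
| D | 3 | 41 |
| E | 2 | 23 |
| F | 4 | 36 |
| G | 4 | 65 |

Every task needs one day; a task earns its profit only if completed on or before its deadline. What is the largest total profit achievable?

205

By profit: G(d4,65), C(d1,62), D(d3,41), B(d2,37), F(d4,36), A(d2,30), E(d2,23)
G→slot 4; C→slot 1; D→slot 3; B→slot 2; F skipped; A skipped; E skipped.
Profit = 62 + 37 + 41 + 65 = 205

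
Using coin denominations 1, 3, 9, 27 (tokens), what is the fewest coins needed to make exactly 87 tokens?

5

87 − 3×27→6 − 2×3→0
Total coins = 3 + 2 = 5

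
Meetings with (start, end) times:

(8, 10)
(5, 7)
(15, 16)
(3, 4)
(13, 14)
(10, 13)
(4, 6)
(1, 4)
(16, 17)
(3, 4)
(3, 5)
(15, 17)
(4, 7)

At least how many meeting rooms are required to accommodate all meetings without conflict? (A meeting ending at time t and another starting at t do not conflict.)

4

The answer is the maximum number of intervals overlapping at any instant.
starts: [1, 3, 3, 3, 4, 4, 5, 8, 10, 13, 15, 15, 16]
ends:   [4, 4, 4, 5, 6, 7, 7, 10, 13, 14, 16, 17, 17]
s1→1 s3→2 s3→3 s3→4  — peak 4.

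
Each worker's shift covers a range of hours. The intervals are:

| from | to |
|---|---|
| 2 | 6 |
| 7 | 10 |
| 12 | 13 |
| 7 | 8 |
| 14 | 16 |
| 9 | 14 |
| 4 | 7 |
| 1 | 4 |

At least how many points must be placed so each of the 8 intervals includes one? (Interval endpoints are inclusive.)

4

Sort by right endpoint; whenever an interval is uncovered, place a point at its right end.
By right end: [1,4]  [2,6]  [4,7]  [7,8]  [7,10]  [12,13]  [9,14]  [14,16]
[1,4] uncovered → point at 4; [7,8] uncovered → point at 8; [12,13] uncovered → point at 13; [14,16] uncovered → point at 16.
Points: 4, 8, 13, 16 (4 total).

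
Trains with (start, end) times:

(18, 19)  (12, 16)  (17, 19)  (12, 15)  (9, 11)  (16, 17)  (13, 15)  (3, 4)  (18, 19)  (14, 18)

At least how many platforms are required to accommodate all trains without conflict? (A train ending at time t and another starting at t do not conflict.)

The answer is the maximum number of intervals overlapping at any instant.
Events (time:±→running): 3:+→1 4:-→0 9:+→1 11:-→0 12:+→1 12:+→2 13:+→3 14:+→4 … peak 4.

4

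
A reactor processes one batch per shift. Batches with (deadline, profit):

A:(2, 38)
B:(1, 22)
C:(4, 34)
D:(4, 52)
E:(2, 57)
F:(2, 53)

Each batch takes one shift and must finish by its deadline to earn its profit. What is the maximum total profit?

Take jobs in profit order; each goes to the latest open slot no later than its deadline.
By profit: E(d2,57), F(d2,53), D(d4,52), A(d2,38), C(d4,34), B(d1,22)
E→slot 2; F→slot 1; D→slot 4; A skipped; C→slot 3; B skipped.
Profit = 53 + 57 + 34 + 52 = 196

196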